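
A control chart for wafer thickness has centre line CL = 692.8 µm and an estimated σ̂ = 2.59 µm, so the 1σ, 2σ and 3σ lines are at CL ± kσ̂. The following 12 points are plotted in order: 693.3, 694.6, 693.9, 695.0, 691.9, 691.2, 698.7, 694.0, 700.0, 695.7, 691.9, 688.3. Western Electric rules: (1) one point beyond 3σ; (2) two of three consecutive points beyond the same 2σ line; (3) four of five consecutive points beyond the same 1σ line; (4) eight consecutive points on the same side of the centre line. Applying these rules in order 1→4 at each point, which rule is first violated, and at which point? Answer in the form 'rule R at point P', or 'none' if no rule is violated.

Zone of each point (C = within 1σ̂, B = 1σ̂–2σ̂, A = 2σ̂–3σ̂, * = beyond 3σ̂; sign = side of CL): 1:+C, 2:+C, 3:+C, 4:+C, 5:-C, 6:-C, 7:+A, 8:+C, 9:+A, 10:+B, 11:-C, 12:-B
Rule 2 (two of three consecutive points beyond the same 2σ limit) is satisfied at point 9.

rule 2 at point 9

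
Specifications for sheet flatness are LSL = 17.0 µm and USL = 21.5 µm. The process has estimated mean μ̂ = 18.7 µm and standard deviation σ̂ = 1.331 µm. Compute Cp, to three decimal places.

Cp = (USL − LSL) / (6σ̂) = (21.5 − 17.0) / (6 × 1.331) = 4.5000 / 7.9860 = 0.5635

0.563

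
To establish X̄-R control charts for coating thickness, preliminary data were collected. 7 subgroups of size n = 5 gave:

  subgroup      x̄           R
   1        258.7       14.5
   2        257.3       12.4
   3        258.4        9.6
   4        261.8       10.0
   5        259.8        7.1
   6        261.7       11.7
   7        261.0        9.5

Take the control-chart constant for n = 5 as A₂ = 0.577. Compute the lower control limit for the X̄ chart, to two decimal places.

253.65

X̄̄ = (258.7 + 257.3 + 258.4 + 261.8 + 259.8 + 261.7 + 261.0) / 7 = 1818.7000 / 7 = 259.8143
R̄ = (14.5 + 12.4 + 9.6 + 10.0 + 7.1 + 11.7 + 9.5) / 7 = 74.8000 / 7 = 10.6857
LCL = X̄̄ − A₂·R̄ = 259.8143 − 0.577 × 10.6857 = 253.6486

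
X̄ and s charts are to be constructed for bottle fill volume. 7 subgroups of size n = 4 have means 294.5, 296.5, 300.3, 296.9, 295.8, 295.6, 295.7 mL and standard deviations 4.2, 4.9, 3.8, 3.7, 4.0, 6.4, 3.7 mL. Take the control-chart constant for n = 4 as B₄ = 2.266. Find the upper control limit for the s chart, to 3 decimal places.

s̄ = (4.2 + 4.9 + 3.8 + 3.7 + 4.0 + 6.4 + 3.7) / 7 = 4.3857
UCL_s = B₄·s̄ = 2.266 × 4.3857 = 9.9380

9.938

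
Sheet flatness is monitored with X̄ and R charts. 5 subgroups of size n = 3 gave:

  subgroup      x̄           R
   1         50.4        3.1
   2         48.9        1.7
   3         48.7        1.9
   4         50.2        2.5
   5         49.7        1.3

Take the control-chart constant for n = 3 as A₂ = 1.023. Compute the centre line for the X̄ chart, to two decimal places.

X̄̄ = (50.4 + 48.9 + 48.7 + 50.2 + 49.7) / 5 = 247.9000 / 5 = 49.5800
CL = X̄̄ = 49.5800

49.58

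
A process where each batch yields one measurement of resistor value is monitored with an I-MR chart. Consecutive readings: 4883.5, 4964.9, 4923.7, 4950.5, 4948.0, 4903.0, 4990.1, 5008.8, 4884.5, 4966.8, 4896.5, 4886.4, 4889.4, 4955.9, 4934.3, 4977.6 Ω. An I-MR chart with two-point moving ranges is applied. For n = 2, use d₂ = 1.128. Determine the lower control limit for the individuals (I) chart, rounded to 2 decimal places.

X̄ = (4883.5 + 4964.9 + 4923.7 + 4950.5 + 4948.0 + 4903.0 + 4990.1 + 5008.8 + 4884.5 + 4966.8 + 4896.5 + 4886.4 + 4889.4 + 4955.9 + 4934.3 + 4977.6) / 16 = 4935.2437
Moving ranges: 81.4, 41.2, 26.8, 2.5, 45.0, 87.1, 18.7, 124.3, 82.3, 70.3, 10.1, 3.0, 66.5, 21.6, 43.3; M̄R̄ = 724.1000 / 15 = 48.2733
LCL = X̄ − 3·M̄R̄/d₂ = 4935.2437 − 3 × 48.2733 / 1.128 = 4806.8572

4806.86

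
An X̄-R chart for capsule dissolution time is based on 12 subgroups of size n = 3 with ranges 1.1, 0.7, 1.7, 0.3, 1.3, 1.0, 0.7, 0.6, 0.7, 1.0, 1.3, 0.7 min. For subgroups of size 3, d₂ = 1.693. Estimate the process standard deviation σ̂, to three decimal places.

0.546

R̄ = (1.1 + 0.7 + 1.7 + 0.3 + 1.3 + 1.0 + 0.7 + 0.6 + 0.7 + 1.0 + 1.3 + 0.7) / 12 = 0.9250
σ̂ = R̄ / d₂ = 0.9250 / 1.693 = 0.5464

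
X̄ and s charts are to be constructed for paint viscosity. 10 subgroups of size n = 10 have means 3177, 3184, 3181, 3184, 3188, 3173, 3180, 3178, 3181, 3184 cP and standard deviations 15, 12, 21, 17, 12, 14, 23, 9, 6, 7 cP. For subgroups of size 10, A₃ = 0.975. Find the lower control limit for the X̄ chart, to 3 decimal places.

3167.740

X̄̄ = (3177 + 3184 + 3181 + 3184 + 3188 + 3173 + 3180 + 3178 + 3181 + 3184) / 10 = 3181.0000
s̄ = (15 + 12 + 21 + 17 + 12 + 14 + 23 + 9 + 6 + 7) / 10 = 13.6000
LCL = X̄̄ − A₃·s̄ = 3181.0000 − 0.975 × 13.6000 = 3167.7400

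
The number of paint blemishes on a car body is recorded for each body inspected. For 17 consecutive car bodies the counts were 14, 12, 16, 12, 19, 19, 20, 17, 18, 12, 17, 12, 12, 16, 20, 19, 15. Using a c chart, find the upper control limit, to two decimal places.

c̄ = (14 + 12 + 16 + 12 + 19 + 19 + 20 + 17 + 18 + 12 + 17 + 12 + 12 + 16 + 20 + 19 + 15) / 17 = 270 / 17 = 15.8824
UCL = c̄ + 3√c̄ = 15.8824 + 3 × √15.8824 = 15.8824 + 3 × 3.9853 = 27.8382

27.84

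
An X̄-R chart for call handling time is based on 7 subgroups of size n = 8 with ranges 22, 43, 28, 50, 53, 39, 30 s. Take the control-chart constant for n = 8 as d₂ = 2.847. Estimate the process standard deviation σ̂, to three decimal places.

R̄ = (22 + 43 + 28 + 50 + 53 + 39 + 30) / 7 = 37.8571
σ̂ = R̄ / d₂ = 37.8571 / 2.847 = 13.2972

13.297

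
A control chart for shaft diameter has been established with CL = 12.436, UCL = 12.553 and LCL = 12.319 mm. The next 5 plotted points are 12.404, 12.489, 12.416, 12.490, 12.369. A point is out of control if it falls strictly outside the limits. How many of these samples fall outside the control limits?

0

All 5 points lie within [12.319, 12.553].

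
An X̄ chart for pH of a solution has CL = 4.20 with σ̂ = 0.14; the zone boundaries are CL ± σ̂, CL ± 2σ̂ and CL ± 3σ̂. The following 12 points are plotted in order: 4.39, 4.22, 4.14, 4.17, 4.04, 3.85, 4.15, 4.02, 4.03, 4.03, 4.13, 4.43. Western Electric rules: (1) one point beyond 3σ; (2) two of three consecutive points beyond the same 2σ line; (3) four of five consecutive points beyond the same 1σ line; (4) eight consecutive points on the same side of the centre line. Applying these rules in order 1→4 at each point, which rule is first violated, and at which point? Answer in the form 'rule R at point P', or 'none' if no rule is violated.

rule 3 at point 9

Zone of each point (C = within 1σ̂, B = 1σ̂–2σ̂, A = 2σ̂–3σ̂, * = beyond 3σ̂; sign = side of CL): 1:+B, 2:+C, 3:-C, 4:-C, 5:-B, 6:-A, 7:-C, 8:-B, 9:-B, 10:-B, 11:-C, 12:+B
Rule 3 (four of five consecutive points beyond the same 1σ limit) is satisfied at point 9.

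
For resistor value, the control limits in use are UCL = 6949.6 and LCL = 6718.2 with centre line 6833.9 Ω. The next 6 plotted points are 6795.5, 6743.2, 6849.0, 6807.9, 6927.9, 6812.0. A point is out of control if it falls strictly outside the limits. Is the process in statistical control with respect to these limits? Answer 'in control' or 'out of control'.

All 6 points lie within [6718.2, 6949.6].

in control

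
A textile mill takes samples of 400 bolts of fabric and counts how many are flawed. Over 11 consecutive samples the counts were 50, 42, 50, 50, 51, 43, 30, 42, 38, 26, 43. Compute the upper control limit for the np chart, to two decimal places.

60.72

p̄ = Σdᵢ / (k·n) = 465 / (11 × 400) = 0.10568
UCL = np̄ + 3·√(np̄(1−p̄)) = 42.2727 + 3 × √(42.2727×0.89432) = 42.2727 + 3 × 6.1486 = 60.7185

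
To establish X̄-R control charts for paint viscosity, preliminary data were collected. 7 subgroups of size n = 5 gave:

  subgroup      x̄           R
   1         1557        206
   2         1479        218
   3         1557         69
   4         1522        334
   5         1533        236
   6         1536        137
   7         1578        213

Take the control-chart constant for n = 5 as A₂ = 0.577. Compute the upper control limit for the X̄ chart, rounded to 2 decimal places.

X̄̄ = (1557 + 1479 + 1557 + 1522 + 1533 + 1536 + 1578) / 7 = 10762.0000 / 7 = 1537.4286
R̄ = (206 + 218 + 69 + 334 + 236 + 137 + 213) / 7 = 1413.0000 / 7 = 201.8571
UCL = X̄̄ + A₂·R̄ = 1537.4286 + 0.577 × 201.8571 = 1653.9001

1653.90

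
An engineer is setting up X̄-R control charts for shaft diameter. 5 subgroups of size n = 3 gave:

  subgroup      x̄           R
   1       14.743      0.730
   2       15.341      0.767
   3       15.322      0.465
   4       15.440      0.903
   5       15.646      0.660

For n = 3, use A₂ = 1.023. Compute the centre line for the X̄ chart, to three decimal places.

15.298

X̄̄ = (14.743 + 15.341 + 15.322 + 15.440 + 15.646) / 5 = 76.4920 / 5 = 15.2984
CL = X̄̄ = 15.2984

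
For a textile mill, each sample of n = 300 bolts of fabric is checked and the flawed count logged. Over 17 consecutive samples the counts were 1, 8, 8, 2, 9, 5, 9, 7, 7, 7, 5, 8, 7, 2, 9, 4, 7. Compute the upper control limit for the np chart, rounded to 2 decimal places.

p̄ = Σdᵢ / (k·n) = 105 / (17 × 300) = 0.02059
UCL = np̄ + 3·√(np̄(1−p̄)) = 6.1765 + 3 × √(6.1765×0.97941) = 6.1765 + 3 × 2.4595 = 13.5551

13.56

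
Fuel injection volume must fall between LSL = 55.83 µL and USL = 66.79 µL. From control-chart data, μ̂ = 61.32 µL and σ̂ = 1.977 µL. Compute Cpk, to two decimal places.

Cpu = (USL − μ̂) / (3σ̂) = (66.79 − 61.32) / (3 × 1.977) = 0.9223; Cpl = (μ̂ − LSL) / (3σ̂) = (61.32 − 55.83) / (3 × 1.977) = 0.9256; Cpk = min(Cpu, Cpl) = 0.9223

0.92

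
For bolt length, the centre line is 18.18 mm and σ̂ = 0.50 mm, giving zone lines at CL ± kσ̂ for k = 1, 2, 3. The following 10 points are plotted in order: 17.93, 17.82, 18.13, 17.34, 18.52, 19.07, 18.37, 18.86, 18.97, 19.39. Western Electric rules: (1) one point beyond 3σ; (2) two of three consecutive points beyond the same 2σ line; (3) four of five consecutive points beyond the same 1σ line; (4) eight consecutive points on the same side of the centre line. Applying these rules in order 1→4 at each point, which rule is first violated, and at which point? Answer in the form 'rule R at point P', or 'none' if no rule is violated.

Zone of each point (C = within 1σ̂, B = 1σ̂–2σ̂, A = 2σ̂–3σ̂, * = beyond 3σ̂; sign = side of CL): 1:-C, 2:-C, 3:-C, 4:-B, 5:+C, 6:+B, 7:+C, 8:+B, 9:+B, 10:+A
Rule 3 (four of five consecutive points beyond the same 1σ limit) is satisfied at point 10.

rule 3 at point 10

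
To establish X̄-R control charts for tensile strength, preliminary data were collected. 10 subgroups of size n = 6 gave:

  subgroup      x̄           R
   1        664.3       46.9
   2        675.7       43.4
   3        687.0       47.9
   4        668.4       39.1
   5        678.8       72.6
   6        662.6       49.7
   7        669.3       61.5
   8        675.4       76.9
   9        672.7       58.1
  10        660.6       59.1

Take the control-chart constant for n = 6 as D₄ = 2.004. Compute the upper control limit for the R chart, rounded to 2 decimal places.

111.26

R̄ = (46.9 + 43.4 + 47.9 + 39.1 + 72.6 + 49.7 + 61.5 + 76.9 + 58.1 + 59.1) / 10 = 555.2000 / 10 = 55.5200
UCL_R = D₄·R̄ = 2.004 × 55.5200 = 111.2621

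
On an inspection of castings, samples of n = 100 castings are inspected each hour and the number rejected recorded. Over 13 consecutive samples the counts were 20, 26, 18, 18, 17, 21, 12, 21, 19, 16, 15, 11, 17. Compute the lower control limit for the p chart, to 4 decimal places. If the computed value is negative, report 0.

0.0630

p̄ = Σdᵢ / (k·n) = 231 / (13 × 100) = 0.17769
LCL = p̄ − 3·√(p̄(1−p̄)/n) = 0.17769 − 3 × 0.03823 = 0.06302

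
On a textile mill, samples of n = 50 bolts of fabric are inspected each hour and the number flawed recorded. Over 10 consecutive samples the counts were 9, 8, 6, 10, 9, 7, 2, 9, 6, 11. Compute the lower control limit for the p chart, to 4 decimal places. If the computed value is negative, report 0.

p̄ = Σdᵢ / (k·n) = 77 / (10 × 50) = 0.15400
LCL = p̄ − 3·√(p̄(1−p̄)/n) = 0.15400 − 3 × 0.05105 = 0.00086

0.0009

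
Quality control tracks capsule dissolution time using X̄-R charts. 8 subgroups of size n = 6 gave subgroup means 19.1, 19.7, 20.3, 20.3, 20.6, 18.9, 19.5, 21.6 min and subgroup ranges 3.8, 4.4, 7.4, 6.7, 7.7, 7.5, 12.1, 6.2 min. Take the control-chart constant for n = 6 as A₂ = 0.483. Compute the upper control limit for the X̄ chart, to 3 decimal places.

X̄̄ = (19.1 + 19.7 + 20.3 + 20.3 + 20.6 + 18.9 + 19.5 + 21.6) / 8 = 160.0000 / 8 = 20.0000
R̄ = (3.8 + 4.4 + 7.4 + 6.7 + 7.7 + 7.5 + 12.1 + 6.2) / 8 = 55.8000 / 8 = 6.9750
UCL = X̄̄ + A₂·R̄ = 20.0000 + 0.483 × 6.9750 = 23.3689

23.369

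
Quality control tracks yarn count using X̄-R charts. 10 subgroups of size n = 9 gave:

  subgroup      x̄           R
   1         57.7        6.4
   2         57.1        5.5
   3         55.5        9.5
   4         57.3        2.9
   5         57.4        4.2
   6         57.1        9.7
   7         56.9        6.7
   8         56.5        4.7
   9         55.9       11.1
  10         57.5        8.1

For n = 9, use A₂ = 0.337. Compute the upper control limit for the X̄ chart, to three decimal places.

59.209

X̄̄ = (57.7 + 57.1 + 55.5 + 57.3 + 57.4 + 57.1 + 56.9 + 56.5 + 55.9 + 57.5) / 10 = 568.9000 / 10 = 56.8900
R̄ = (6.4 + 5.5 + 9.5 + 2.9 + 4.2 + 9.7 + 6.7 + 4.7 + 11.1 + 8.1) / 10 = 68.8000 / 10 = 6.8800
UCL = X̄̄ + A₂·R̄ = 56.8900 + 0.337 × 6.8800 = 59.2086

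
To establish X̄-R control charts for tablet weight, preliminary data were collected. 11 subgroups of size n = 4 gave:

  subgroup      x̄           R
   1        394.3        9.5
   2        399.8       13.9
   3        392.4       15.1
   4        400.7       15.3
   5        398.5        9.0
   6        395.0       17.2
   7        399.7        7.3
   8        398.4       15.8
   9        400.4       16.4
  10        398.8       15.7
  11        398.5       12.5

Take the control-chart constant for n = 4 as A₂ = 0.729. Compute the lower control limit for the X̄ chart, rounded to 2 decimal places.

X̄̄ = (394.3 + 399.8 + 392.4 + 400.7 + 398.5 + 395.0 + 399.7 + 398.4 + 400.4 + 398.8 + 398.5) / 11 = 4376.5000 / 11 = 397.8636
R̄ = (9.5 + 13.9 + 15.1 + 15.3 + 9.0 + 17.2 + 7.3 + 15.8 + 16.4 + 15.7 + 12.5) / 11 = 147.7000 / 11 = 13.4273
LCL = X̄̄ − A₂·R̄ = 397.8636 − 0.729 × 13.4273 = 388.0752

388.08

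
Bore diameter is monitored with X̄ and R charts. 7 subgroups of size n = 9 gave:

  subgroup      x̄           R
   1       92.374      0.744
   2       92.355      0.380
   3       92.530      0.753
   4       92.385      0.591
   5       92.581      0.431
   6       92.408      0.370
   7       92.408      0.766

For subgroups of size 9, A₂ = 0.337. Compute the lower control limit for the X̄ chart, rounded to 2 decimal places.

92.24

X̄̄ = (92.374 + 92.355 + 92.530 + 92.385 + 92.581 + 92.408 + 92.408) / 7 = 647.0410 / 7 = 92.4344
R̄ = (0.744 + 0.380 + 0.753 + 0.591 + 0.431 + 0.370 + 0.766) / 7 = 4.0350 / 7 = 0.5764
LCL = X̄̄ − A₂·R̄ = 92.4344 − 0.337 × 0.5764 = 92.2402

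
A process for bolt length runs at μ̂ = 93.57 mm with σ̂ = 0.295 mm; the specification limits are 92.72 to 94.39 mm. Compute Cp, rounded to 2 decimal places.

0.94

Cp = (USL − LSL) / (6σ̂) = (94.39 − 92.72) / (6 × 0.295) = 1.6700 / 1.7700 = 0.9435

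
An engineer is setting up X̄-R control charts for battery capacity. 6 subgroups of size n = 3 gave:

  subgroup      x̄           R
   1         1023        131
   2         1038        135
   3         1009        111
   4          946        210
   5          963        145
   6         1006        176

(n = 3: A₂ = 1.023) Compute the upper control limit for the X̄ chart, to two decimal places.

1152.31

X̄̄ = (1023 + 1038 + 1009 + 946 + 963 + 1006) / 6 = 5985.0000 / 6 = 997.5000
R̄ = (131 + 135 + 111 + 210 + 145 + 176) / 6 = 908.0000 / 6 = 151.3333
UCL = X̄̄ + A₂·R̄ = 997.5000 + 1.023 × 151.3333 = 1152.3140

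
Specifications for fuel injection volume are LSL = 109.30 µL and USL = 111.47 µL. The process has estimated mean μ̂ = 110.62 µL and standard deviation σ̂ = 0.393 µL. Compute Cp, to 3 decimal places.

0.920

Cp = (USL − LSL) / (6σ̂) = (111.47 − 109.30) / (6 × 0.393) = 2.1700 / 2.3580 = 0.9203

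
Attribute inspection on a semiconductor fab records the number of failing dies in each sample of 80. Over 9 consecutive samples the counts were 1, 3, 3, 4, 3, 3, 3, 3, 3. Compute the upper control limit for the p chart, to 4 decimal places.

p̄ = Σdᵢ / (k·n) = 26 / (9 × 80) = 0.03611
UCL = p̄ + 3·√(p̄(1−p̄)/n) = 0.03611 + 3 × √(0.03611×0.96389/80) = 0.03611 + 3 × 0.02086 = 0.09869

0.0987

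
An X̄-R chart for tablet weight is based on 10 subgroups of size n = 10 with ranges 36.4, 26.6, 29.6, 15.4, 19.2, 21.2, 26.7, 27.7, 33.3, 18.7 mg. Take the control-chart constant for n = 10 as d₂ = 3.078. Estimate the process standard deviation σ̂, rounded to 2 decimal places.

8.28

R̄ = (36.4 + 26.6 + 29.6 + 15.4 + 19.2 + 21.2 + 26.7 + 27.7 + 33.3 + 18.7) / 10 = 25.4800
σ̂ = R̄ / d₂ = 25.4800 / 3.078 = 8.2781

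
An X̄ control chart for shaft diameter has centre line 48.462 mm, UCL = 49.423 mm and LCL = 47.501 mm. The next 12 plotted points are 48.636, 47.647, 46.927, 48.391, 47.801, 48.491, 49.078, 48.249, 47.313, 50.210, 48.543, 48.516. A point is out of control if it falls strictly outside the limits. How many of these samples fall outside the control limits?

3

Compare each point to [47.501, 49.423]: sample 3 = 46.927 < LCL; sample 9 = 47.313 < LCL; sample 10 = 50.210 > UCL.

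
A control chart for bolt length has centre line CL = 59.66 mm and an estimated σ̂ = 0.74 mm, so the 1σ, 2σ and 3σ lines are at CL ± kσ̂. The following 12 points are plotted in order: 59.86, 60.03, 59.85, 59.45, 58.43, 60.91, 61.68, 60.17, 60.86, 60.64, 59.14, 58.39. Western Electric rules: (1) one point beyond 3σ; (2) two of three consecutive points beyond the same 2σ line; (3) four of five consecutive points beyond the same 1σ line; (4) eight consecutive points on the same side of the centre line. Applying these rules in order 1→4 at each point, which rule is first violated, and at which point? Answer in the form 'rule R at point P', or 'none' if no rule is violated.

rule 3 at point 10

Zone of each point (C = within 1σ̂, B = 1σ̂–2σ̂, A = 2σ̂–3σ̂, * = beyond 3σ̂; sign = side of CL): 1:+C, 2:+C, 3:+C, 4:-C, 5:-B, 6:+B, 7:+A, 8:+C, 9:+B, 10:+B, 11:-C, 12:-B
Rule 3 (four of five consecutive points beyond the same 1σ limit) is satisfied at point 10.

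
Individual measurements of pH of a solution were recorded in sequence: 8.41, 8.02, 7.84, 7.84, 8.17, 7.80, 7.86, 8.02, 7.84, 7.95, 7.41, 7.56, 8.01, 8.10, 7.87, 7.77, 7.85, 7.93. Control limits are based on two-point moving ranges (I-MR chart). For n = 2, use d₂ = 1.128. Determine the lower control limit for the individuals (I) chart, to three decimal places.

X̄ = (8.41 + 8.02 + 7.84 + 7.84 + 8.17 + 7.80 + 7.86 + 8.02 + 7.84 + 7.95 + 7.41 + 7.56 + 8.01 + 8.10 + 7.87 + 7.77 + 7.85 + 7.93) / 18 = 7.9028
Moving ranges: 0.39, 0.18, 0.00, 0.33, 0.37, 0.06, 0.16, 0.18, 0.11, 0.54, 0.15, 0.45, 0.09, 0.23, 0.10, 0.08, 0.08; M̄R̄ = 3.5000 / 17 = 0.2059
LCL = X̄ − 3·M̄R̄/d₂ = 7.9028 − 3 × 0.2059 / 1.128 = 7.3552

7.355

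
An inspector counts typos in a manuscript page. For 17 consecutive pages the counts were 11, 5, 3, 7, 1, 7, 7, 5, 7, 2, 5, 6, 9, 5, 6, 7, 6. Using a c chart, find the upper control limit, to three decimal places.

13.063

c̄ = (11 + 5 + 3 + 7 + 1 + 7 + 7 + 5 + 7 + 2 + 5 + 6 + 9 + 5 + 6 + 7 + 6) / 17 = 99 / 17 = 5.8235
UCL = c̄ + 3√c̄ = 5.8235 + 3 × √5.8235 = 5.8235 + 3 × 2.4132 = 13.0631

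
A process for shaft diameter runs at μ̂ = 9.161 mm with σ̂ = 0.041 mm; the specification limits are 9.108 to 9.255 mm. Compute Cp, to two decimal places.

Cp = (USL − LSL) / (6σ̂) = (9.255 − 9.108) / (6 × 0.041) = 0.1470 / 0.2460 = 0.5976

0.60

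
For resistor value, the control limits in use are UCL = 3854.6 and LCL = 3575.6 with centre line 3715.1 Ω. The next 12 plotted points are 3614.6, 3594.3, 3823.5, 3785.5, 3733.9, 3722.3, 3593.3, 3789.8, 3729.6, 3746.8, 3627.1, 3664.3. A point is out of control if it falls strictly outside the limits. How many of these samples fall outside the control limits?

All 12 points lie within [3575.6, 3854.6].

0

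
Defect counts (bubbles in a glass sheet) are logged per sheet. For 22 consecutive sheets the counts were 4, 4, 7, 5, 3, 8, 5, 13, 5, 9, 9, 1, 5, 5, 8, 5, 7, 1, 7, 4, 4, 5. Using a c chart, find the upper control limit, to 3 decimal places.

12.759

c̄ = (4 + 4 + 7 + 5 + 3 + 8 + 5 + 13 + 5 + 9 + 9 + 1 + 5 + 5 + 8 + 5 + 7 + 1 + 7 + 4 + 4 + 5) / 22 = 124 / 22 = 5.6364
UCL = c̄ + 3√c̄ = 5.6364 + 3 × √5.6364 = 5.6364 + 3 × 2.3741 = 12.7587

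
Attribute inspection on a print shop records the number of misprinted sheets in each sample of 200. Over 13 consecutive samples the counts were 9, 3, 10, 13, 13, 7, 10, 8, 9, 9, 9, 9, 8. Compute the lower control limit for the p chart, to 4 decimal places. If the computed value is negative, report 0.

p̄ = Σdᵢ / (k·n) = 117 / (13 × 200) = 0.04500
LCL = p̄ − 3·√(p̄(1−p̄)/n) = 0.04500 − 3 × 0.01466 = 0.00102

0.0010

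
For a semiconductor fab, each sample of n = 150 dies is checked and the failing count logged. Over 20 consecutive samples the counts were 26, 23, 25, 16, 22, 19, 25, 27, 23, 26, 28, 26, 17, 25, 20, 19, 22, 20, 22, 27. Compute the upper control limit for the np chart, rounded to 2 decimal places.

36.11

p̄ = Σdᵢ / (k·n) = 458 / (20 × 150) = 0.15267
UCL = np̄ + 3·√(np̄(1−p̄)) = 22.9000 + 3 × √(22.9000×0.84733) = 22.9000 + 3 × 4.4050 = 36.1150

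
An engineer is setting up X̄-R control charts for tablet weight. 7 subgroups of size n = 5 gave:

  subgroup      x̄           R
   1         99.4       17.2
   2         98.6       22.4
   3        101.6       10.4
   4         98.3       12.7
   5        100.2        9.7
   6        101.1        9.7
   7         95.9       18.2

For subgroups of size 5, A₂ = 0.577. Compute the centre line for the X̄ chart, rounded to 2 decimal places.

X̄̄ = (99.4 + 98.6 + 101.6 + 98.3 + 100.2 + 101.1 + 95.9) / 7 = 695.1000 / 7 = 99.3000
CL = X̄̄ = 99.3000

99.30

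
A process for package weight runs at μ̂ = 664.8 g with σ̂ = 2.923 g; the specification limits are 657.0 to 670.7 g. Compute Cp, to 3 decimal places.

0.781

Cp = (USL − LSL) / (6σ̂) = (670.7 − 657.0) / (6 × 2.923) = 13.7000 / 17.5380 = 0.7812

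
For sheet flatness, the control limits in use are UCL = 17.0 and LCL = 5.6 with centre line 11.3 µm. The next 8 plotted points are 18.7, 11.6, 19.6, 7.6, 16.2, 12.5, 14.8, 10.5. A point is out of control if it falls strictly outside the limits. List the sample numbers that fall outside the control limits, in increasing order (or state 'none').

Compare each point to [5.6, 17.0]: sample 1 = 18.7 > UCL; sample 3 = 19.6 > UCL.

1, 3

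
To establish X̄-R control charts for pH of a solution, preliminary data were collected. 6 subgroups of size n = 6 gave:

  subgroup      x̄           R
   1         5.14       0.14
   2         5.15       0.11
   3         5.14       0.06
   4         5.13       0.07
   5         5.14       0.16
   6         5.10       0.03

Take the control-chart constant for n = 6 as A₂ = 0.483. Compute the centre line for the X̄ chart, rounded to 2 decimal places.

5.13

X̄̄ = (5.14 + 5.15 + 5.14 + 5.13 + 5.14 + 5.10) / 6 = 30.8000 / 6 = 5.1333
CL = X̄̄ = 5.1333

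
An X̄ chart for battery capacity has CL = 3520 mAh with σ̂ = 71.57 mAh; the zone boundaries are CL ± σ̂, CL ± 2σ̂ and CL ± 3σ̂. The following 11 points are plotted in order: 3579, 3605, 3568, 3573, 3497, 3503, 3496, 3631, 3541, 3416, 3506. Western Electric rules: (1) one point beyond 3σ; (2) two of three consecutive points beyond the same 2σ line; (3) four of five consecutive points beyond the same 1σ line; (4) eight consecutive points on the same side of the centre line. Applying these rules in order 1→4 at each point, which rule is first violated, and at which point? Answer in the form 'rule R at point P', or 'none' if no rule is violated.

none

Zone of each point (C = within 1σ̂, B = 1σ̂–2σ̂, A = 2σ̂–3σ̂, * = beyond 3σ̂; sign = side of CL): 1:+C, 2:+B, 3:+C, 4:+C, 5:-C, 6:-C, 7:-C, 8:+B, 9:+C, 10:-B, 11:-C
No rule fires across all 11 points.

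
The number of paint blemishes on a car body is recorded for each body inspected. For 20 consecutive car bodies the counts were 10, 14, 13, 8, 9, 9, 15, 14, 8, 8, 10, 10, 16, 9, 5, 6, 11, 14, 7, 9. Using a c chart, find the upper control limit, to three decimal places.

c̄ = (10 + 14 + 13 + 8 + 9 + 9 + 15 + 14 + 8 + 8 + 10 + 10 + 16 + 9 + 5 + 6 + 11 + 14 + 7 + 9) / 20 = 205 / 20 = 10.2500
UCL = c̄ + 3√c̄ = 10.2500 + 3 × √10.2500 = 10.2500 + 3 × 3.2016 = 19.8547

19.855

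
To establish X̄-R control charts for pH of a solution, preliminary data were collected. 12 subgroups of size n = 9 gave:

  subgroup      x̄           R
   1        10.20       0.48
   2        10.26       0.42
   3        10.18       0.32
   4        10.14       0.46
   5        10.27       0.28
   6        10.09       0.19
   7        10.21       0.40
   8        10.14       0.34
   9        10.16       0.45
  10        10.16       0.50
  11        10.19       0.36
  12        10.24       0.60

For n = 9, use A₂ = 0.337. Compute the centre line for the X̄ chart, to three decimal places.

X̄̄ = (10.20 + 10.26 + 10.18 + 10.14 + 10.27 + 10.09 + 10.21 + 10.14 + 10.16 + 10.16 + 10.19 + 10.24) / 12 = 122.2400 / 12 = 10.1867
CL = X̄̄ = 10.1867

10.187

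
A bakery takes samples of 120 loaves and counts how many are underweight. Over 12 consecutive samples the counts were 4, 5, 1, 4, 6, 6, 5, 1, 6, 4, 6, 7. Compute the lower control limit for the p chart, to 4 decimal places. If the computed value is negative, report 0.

0.0000

p̄ = Σdᵢ / (k·n) = 55 / (12 × 120) = 0.03819
LCL = p̄ − 3·√(p̄(1−p̄)/n) = 0.03819 − 3 × 0.01750 = -0.01430 → 0 (negative, so LCL = 0)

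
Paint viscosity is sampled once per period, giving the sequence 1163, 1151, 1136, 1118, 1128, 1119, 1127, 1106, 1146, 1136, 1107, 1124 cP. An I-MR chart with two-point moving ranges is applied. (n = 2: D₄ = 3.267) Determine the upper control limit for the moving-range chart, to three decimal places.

56.133

Moving ranges: 12, 15, 18, 10, 9, 8, 21, 40, 10, 29, 17; M̄R̄ = 189.0000 / 11 = 17.1818
UCL_MR = D₄·M̄R̄ = 3.267 × 17.1818 = 56.1330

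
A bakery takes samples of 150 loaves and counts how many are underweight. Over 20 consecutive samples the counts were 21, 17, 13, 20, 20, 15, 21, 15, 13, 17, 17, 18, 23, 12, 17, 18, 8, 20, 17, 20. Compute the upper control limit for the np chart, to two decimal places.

p̄ = Σdᵢ / (k·n) = 342 / (20 × 150) = 0.11400
UCL = np̄ + 3·√(np̄(1−p̄)) = 17.1000 + 3 × √(17.1000×0.88600) = 17.1000 + 3 × 3.8924 = 28.7771

28.78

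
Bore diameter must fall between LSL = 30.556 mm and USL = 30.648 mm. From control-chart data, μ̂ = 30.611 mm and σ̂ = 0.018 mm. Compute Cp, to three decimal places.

Cp = (USL − LSL) / (6σ̂) = (30.648 − 30.556) / (6 × 0.018) = 0.0920 / 0.1080 = 0.8519

0.852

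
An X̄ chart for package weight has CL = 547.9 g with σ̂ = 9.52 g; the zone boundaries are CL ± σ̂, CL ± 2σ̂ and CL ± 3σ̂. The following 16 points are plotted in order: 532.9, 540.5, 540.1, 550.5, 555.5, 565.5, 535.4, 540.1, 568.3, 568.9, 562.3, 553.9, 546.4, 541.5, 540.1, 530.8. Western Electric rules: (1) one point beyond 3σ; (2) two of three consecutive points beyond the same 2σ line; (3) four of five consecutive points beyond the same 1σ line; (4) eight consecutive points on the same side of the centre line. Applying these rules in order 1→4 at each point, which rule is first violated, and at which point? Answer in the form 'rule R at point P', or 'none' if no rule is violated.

Zone of each point (C = within 1σ̂, B = 1σ̂–2σ̂, A = 2σ̂–3σ̂, * = beyond 3σ̂; sign = side of CL): 1:-B, 2:-C, 3:-C, 4:+C, 5:+C, 6:+B, 7:-B, 8:-C, 9:+A, 10:+A, 11:+B, 12:+C, 13:-C, 14:-C, 15:-C, 16:-B
Rule 2 (two of three consecutive points beyond the same 2σ limit) is satisfied at point 10.

rule 2 at point 10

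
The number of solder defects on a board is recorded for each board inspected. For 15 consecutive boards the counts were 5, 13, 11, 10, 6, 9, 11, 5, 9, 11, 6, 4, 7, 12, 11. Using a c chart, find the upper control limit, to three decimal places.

c̄ = (5 + 13 + 11 + 10 + 6 + 9 + 11 + 5 + 9 + 11 + 6 + 4 + 7 + 12 + 11) / 15 = 130 / 15 = 8.6667
UCL = c̄ + 3√c̄ = 8.6667 + 3 × √8.6667 = 8.6667 + 3 × 2.9439 = 17.4984

17.498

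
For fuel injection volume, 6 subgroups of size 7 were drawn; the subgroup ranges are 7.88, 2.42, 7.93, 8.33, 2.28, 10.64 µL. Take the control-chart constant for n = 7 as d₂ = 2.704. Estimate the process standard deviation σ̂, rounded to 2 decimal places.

2.43

R̄ = (7.88 + 2.42 + 7.93 + 8.33 + 2.28 + 10.64) / 6 = 6.5800
σ̂ = R̄ / d₂ = 6.5800 / 2.704 = 2.4334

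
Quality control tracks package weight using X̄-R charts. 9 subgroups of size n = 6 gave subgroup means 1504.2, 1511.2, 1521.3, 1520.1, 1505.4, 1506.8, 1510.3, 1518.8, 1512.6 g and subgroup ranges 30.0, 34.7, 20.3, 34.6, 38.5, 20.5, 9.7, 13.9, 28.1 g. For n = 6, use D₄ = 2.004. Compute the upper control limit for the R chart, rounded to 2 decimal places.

R̄ = (30.0 + 34.7 + 20.3 + 34.6 + 38.5 + 20.5 + 9.7 + 13.9 + 28.1) / 9 = 230.3000 / 9 = 25.5889
UCL_R = D₄·R̄ = 2.004 × 25.5889 = 51.2801

51.28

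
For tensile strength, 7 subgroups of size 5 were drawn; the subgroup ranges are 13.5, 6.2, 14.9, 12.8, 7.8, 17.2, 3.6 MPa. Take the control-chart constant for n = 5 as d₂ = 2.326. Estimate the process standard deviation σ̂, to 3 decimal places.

4.668

R̄ = (13.5 + 6.2 + 14.9 + 12.8 + 7.8 + 17.2 + 3.6) / 7 = 10.8571
σ̂ = R̄ / d₂ = 10.8571 / 2.326 = 4.6677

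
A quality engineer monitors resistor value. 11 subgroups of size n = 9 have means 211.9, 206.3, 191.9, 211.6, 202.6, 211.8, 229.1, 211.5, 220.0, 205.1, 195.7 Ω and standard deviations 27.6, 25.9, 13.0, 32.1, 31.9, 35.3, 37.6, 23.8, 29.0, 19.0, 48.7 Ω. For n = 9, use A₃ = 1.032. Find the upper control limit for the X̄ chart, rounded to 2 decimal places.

239.25

X̄̄ = (211.9 + 206.3 + 191.9 + 211.6 + 202.6 + 211.8 + 229.1 + 211.5 + 220.0 + 205.1 + 195.7) / 11 = 208.8636
s̄ = (27.6 + 25.9 + 13.0 + 32.1 + 31.9 + 35.3 + 37.6 + 23.8 + 29.0 + 19.0 + 48.7) / 11 = 29.4455
UCL = X̄̄ + A₃·s̄ = 208.8636 + 1.032 × 29.4455 = 239.2513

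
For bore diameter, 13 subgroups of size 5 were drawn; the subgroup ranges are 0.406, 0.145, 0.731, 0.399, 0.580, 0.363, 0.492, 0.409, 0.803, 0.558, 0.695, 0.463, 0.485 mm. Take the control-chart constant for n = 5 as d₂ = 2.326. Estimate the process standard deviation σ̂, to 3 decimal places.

R̄ = (0.406 + 0.145 + 0.731 + 0.399 + 0.580 + 0.363 + 0.492 + 0.409 + 0.803 + 0.558 + 0.695 + 0.463 + 0.485) / 13 = 0.5022
σ̂ = R̄ / d₂ = 0.5022 / 2.326 = 0.2159

0.216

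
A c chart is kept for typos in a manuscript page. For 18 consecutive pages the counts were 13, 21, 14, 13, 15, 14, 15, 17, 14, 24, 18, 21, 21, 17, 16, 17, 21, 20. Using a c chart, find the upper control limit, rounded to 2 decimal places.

c̄ = (13 + 21 + 14 + 13 + 15 + 14 + 15 + 17 + 14 + 24 + 18 + 21 + 21 + 17 + 16 + 17 + 21 + 20) / 18 = 311 / 18 = 17.2778
UCL = c̄ + 3√c̄ = 17.2778 + 3 × √17.2778 = 17.2778 + 3 × 4.1567 = 29.7477

29.75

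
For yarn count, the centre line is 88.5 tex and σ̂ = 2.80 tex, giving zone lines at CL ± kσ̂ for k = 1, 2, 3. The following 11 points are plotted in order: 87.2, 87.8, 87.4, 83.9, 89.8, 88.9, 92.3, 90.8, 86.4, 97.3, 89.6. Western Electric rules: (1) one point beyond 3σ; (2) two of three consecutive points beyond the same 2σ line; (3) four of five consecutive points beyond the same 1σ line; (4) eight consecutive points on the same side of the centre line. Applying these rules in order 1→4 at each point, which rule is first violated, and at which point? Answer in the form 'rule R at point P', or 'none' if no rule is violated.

rule 1 at point 10

Zone of each point (C = within 1σ̂, B = 1σ̂–2σ̂, A = 2σ̂–3σ̂, * = beyond 3σ̂; sign = side of CL): 1:-C, 2:-C, 3:-C, 4:-B, 5:+C, 6:+C, 7:+B, 8:+C, 9:-C, 10:+*, 11:+C
Rule 1 (one point beyond the 3σ limits) is satisfied at point 10.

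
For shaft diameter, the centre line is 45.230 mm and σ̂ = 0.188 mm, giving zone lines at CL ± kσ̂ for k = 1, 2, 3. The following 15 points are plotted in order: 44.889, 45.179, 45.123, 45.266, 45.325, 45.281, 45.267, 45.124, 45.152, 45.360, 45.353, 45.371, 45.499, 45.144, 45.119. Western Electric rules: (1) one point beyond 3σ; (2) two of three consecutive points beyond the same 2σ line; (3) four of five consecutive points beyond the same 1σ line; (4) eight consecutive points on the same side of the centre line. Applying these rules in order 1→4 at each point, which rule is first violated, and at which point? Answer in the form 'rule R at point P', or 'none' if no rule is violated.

Zone of each point (C = within 1σ̂, B = 1σ̂–2σ̂, A = 2σ̂–3σ̂, * = beyond 3σ̂; sign = side of CL): 1:-B, 2:-C, 3:-C, 4:+C, 5:+C, 6:+C, 7:+C, 8:-C, 9:-C, 10:+C, 11:+C, 12:+C, 13:+B, 14:-C, 15:-C
No rule fires across all 15 points.

none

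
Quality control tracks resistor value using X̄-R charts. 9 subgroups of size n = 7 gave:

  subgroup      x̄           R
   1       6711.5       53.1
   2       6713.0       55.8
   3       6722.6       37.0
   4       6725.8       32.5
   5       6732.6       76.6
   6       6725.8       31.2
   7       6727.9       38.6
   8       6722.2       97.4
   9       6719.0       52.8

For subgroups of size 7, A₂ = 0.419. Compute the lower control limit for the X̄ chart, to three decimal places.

6700.153

X̄̄ = (6711.5 + 6713.0 + 6722.6 + 6725.8 + 6732.6 + 6725.8 + 6727.9 + 6722.2 + 6719.0) / 9 = 60500.4000 / 9 = 6722.2667
R̄ = (53.1 + 55.8 + 37.0 + 32.5 + 76.6 + 31.2 + 38.6 + 97.4 + 52.8) / 9 = 475.0000 / 9 = 52.7778
LCL = X̄̄ − A₂·R̄ = 6722.2667 − 0.419 × 52.7778 = 6700.1528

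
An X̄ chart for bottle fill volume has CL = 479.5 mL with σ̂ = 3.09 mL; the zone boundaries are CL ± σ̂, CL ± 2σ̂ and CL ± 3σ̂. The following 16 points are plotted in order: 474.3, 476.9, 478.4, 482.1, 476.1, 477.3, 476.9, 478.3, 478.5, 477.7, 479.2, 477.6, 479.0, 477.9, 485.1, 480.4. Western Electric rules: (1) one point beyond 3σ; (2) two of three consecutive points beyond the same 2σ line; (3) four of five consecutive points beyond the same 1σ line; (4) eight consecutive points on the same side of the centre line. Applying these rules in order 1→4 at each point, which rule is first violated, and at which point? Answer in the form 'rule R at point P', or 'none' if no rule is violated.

rule 4 at point 12

Zone of each point (C = within 1σ̂, B = 1σ̂–2σ̂, A = 2σ̂–3σ̂, * = beyond 3σ̂; sign = side of CL): 1:-B, 2:-C, 3:-C, 4:+C, 5:-B, 6:-C, 7:-C, 8:-C, 9:-C, 10:-C, 11:-C, 12:-C, 13:-C, 14:-C, 15:+B, 16:+C
Rule 4 (eight consecutive points on the same side of the centre line) is satisfied at point 12.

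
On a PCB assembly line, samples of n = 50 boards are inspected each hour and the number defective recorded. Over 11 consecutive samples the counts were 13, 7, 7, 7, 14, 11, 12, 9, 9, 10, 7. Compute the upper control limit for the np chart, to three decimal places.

18.004

p̄ = Σdᵢ / (k·n) = 106 / (11 × 50) = 0.19273
UCL = np̄ + 3·√(np̄(1−p̄)) = 9.6364 + 3 × √(9.6364×0.80727) = 9.6364 + 3 × 2.7891 = 18.0037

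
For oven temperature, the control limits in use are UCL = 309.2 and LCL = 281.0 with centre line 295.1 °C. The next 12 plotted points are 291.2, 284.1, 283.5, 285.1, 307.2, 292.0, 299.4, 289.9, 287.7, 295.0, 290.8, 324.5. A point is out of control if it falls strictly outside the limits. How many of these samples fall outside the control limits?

1

Compare each point to [281.0, 309.2]: sample 12 = 324.5 > UCL.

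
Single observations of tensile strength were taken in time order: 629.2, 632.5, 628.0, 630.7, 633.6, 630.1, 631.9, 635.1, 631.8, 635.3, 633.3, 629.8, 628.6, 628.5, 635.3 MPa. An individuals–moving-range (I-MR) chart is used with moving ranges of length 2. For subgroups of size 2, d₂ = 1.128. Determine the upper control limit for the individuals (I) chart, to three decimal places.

639.616

X̄ = (629.2 + 632.5 + 628.0 + 630.7 + 633.6 + 630.1 + 631.9 + 635.1 + 631.8 + 635.3 + 633.3 + 629.8 + 628.6 + 628.5 + 635.3) / 15 = 631.5800
Moving ranges: 3.3, 4.5, 2.7, 2.9, 3.5, 1.8, 3.2, 3.3, 3.5, 2.0, 3.5, 1.2, 0.1, 6.8; M̄R̄ = 42.3000 / 14 = 3.0214
UCL = X̄ + 3·M̄R̄/d₂ = 631.5800 + 3 × 3.0214 / 1.128 = 639.6157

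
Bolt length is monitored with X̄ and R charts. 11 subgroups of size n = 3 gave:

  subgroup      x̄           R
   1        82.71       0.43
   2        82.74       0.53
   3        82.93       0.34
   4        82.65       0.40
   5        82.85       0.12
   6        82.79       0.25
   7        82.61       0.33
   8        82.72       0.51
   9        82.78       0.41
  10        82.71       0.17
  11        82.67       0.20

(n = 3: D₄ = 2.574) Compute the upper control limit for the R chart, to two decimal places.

R̄ = (0.43 + 0.53 + 0.34 + 0.40 + 0.12 + 0.25 + 0.33 + 0.51 + 0.41 + 0.17 + 0.20) / 11 = 3.6900 / 11 = 0.3355
UCL_R = D₄·R̄ = 2.574 × 0.3355 = 0.8635

0.86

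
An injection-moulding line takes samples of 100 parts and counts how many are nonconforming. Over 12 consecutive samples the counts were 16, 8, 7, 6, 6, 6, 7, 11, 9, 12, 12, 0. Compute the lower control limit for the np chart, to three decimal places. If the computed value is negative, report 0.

0.042

p̄ = Σdᵢ / (k·n) = 100 / (12 × 100) = 0.08333
LCL = np̄ − 3·√(np̄(1−p̄)) = 8.3333 − 3 × 2.7639 = 0.0418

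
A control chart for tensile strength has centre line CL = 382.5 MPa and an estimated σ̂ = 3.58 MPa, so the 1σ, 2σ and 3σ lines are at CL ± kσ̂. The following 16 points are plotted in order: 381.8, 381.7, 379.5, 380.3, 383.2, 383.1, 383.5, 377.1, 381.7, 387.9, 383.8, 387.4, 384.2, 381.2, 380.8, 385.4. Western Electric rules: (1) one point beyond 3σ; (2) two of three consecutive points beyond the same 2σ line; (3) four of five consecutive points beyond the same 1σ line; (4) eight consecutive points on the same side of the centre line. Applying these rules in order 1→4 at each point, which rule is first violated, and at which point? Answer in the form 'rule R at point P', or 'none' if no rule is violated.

none

Zone of each point (C = within 1σ̂, B = 1σ̂–2σ̂, A = 2σ̂–3σ̂, * = beyond 3σ̂; sign = side of CL): 1:-C, 2:-C, 3:-C, 4:-C, 5:+C, 6:+C, 7:+C, 8:-B, 9:-C, 10:+B, 11:+C, 12:+B, 13:+C, 14:-C, 15:-C, 16:+C
No rule fires across all 16 points.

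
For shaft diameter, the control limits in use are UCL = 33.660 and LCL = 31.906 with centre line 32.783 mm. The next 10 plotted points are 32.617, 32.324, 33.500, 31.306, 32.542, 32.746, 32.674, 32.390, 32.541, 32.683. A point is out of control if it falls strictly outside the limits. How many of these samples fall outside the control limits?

1

Compare each point to [31.906, 33.660]: sample 4 = 31.306 < LCL.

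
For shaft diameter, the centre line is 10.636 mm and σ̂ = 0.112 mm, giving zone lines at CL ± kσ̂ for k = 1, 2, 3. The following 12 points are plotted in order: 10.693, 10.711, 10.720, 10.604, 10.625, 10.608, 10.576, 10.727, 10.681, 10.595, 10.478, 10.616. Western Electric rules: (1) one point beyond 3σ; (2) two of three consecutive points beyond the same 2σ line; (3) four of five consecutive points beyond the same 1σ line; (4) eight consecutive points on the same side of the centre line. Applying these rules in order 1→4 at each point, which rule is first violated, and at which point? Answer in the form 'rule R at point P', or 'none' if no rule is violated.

Zone of each point (C = within 1σ̂, B = 1σ̂–2σ̂, A = 2σ̂–3σ̂, * = beyond 3σ̂; sign = side of CL): 1:+C, 2:+C, 3:+C, 4:-C, 5:-C, 6:-C, 7:-C, 8:+C, 9:+C, 10:-C, 11:-B, 12:-C
No rule fires across all 12 points.

none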